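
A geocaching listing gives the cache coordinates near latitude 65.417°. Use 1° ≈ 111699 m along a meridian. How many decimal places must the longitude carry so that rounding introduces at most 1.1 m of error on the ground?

At 65.417° one degree of longitude covers 111699 × cos 65.417° ≈ 111699 × 0.4160 ≈ 46468 m.
With N decimal places the half-ulp bound is 0.5·10⁻ᴺ°, or 0.5·10⁻ᴺ × 46468 m on the ground.
Setting 23234 × 10⁻ᴺ ≤ 1.1 gives 10ᴺ ≥ 2.112e+04, i.e. N ≥ 4.32.
So 5 decimal places suffice (0.232 m); 4 would allow up to 2.32 m.

5 decimal places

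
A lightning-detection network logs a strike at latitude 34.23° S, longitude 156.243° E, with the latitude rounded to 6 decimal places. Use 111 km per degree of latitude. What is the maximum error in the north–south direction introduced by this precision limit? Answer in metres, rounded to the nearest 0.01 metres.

0.06 metres

Rounding to 6 decimal places leaves the latitude within ±5e-07° of the true value.
Along the meridian that is 5e-07° × 111000 m/° = 0.0555 m.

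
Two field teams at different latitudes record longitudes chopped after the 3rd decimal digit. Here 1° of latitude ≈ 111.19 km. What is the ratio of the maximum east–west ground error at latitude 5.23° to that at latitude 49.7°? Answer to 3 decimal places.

1.540

Truncating at 3 decimal places can drop up to a full unit in the last place, so the longitude may be off by as much as 0.001°.
At 5.23°: 0.001° × 111190 × cos 5.23° = 0.001 × 111190 × 0.9958 ≈ 110.73 m.
At 49.7°: 0.001° × 111190 × cos 49.7° = 0.001 × 111190 × 0.6468 ≈ 71.917 m.
The ratio reduces to cos 5.23° / cos 49.7° = 0.9958/0.6468 ≈ 1.5397.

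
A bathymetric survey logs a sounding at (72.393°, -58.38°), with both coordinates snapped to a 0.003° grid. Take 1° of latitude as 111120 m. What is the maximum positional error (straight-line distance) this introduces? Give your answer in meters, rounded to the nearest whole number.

174 meters

With a 0.003° grid the true value lies within half a step, ±0.003°/2 = ±0.0015°, of the stored one.
North–south component: 0.0015° × 111120 = 166.68 m.
E–W at 72.393°: 0.0015° × 111120 × cos 72.393° = 0.0015 × 111120 × 0.3025 ≈ 50.4184 m.
Combining orthogonally: (166.68² + 50.4184²)^½ ≈ 174.139 m.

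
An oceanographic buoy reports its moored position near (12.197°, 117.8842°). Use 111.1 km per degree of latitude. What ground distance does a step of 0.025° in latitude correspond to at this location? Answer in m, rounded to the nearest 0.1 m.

2777.5 m

Along a meridian 0.025° is 0.025 × 111100 = 2777.5 m.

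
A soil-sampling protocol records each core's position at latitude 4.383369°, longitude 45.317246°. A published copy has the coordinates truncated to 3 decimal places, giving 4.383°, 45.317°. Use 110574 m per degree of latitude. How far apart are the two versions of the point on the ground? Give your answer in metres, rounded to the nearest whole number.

The latitude changed by +0.000369° and the longitude by +0.000246°.
N–S: 0.000369° × 110574 m/° = 40.8018 m.
East–west at this latitude: 0.000246° × 110574 × cos 4.383° ≈ 0.000246 × 110251 = 27.1217 m.
Hypotenuse of the two orthogonal shifts: √(40.8018² + 27.1217²) = 48.9936 m.

49 metres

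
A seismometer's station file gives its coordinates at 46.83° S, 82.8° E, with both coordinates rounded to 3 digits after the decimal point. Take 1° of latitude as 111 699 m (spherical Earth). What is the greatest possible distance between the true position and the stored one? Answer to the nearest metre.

68 metres

Rounding to 3 decimal places leaves each coordinate within ±0.0005° of the true value.
North–south component: 0.0005° × 111699 = 55.8495 m.
E–W at 46.83°: 0.0005° × 111699 × cos 46.83° = 0.0005 × 111699 × 0.6842 ≈ 38.2103 m.
Worst case both components are at the extreme and orthogonal: √(55.8495² + 38.2103²) ≈ 67.6697 m.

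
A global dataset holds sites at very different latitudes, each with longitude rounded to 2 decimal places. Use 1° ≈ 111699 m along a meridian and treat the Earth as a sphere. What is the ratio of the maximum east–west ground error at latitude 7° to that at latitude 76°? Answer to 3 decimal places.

Rounding to 2 decimal places leaves the longitude within ±0.005° of the true value.
At 7°: 0.005° × 111699 × cos 7° = 0.005 × 111699 × 0.9925 ≈ 554.33 m.
At 76°: 0.005° × 111699 × cos 76° = 0.005 × 111699 × 0.2419 ≈ 135.11 m.
Ratio: 554.33 / 135.11 = cos 7° / cos 76° ≈ 4.1028.

4.103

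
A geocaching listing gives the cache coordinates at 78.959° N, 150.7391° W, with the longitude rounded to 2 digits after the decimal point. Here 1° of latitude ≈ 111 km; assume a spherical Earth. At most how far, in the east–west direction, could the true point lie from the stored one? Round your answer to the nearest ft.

349 ft

Rounding to 2 decimal places leaves the longitude within ±0.005° of the true value.
One degree of longitude at 78.959° is 111000 × cos 78.959° ≈ 111000 × 0.1915 = 21257.8 m.
So at most 0.005° × 21257.8 ≈ 106.289 m east–west.
Converting: 106.289 m × 3.2808 ft/m ≈ 348.72 ft.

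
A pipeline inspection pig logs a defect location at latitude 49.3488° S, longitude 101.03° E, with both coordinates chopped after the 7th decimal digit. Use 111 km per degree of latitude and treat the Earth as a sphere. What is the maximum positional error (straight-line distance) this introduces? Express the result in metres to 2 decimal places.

0.01 metres

Truncating at 7 decimal places can drop up to a full unit in the last place, so each coordinate may be off by as much as 1e-07°.
North–south component: 1e-07° × 111000 = 0.0111 m.
Longitude error → 1e-07 × 111000 × cos 49.3488° = 1e-07 × 111000 × 0.6515 ≈ 0.00723112 m.
Worst case both components are at the extreme and orthogonal: √(0.0111² + 0.00723112²) ≈ 0.0132476 m.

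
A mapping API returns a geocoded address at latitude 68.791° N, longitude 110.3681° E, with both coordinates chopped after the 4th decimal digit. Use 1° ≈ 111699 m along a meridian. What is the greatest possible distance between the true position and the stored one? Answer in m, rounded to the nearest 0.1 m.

11.9 m

Truncating at 4 decimal places can drop up to a full unit in the last place, so each coordinate may be off by as much as 0.0001°.
North–south component: 0.0001° × 111699 = 11.1699 m.
East–west component at 68.791°: 0.0001° × 111699 × cos 68.791° ≈ 0.0001 × 40409.5 ≈ 4.04095 m.
The two errors are perpendicular, so the maximum displacement is √(11.1699² + 4.04095²) ≈ 11.8784 m.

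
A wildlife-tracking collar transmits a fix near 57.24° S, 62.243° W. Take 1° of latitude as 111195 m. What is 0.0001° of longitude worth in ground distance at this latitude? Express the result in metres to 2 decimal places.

6.02 metres

One degree of longitude here spans 111195 × cos 57.24° = 111195 × 0.5411 ≈ 60170 m; 0.0001° of that is 6.017 m.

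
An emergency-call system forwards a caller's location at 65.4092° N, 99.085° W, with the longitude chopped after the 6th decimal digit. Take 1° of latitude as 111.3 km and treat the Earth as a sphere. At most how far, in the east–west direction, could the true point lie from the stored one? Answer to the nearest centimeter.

5 centimeters

Truncating at 6 decimal places can drop up to a full unit in the last place, so the longitude may be off by as much as 1e-06°.
At latitude 65.4092° a degree of longitude spans 111300 m × cos 65.4092° = 111300 × 0.4161 ≈ 46315.8 m.
East–west error: 1e-06° × 46315.8 m/° ≈ 0.0463158 m.
That is 0.0463158 m = 4.6316 cm.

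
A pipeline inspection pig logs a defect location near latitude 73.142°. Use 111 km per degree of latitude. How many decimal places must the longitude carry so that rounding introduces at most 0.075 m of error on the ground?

6

At 73.142° one degree of longitude covers 111000 × cos 73.142° ≈ 111000 × 0.2900 ≈ 32190.1 m.
N decimal places → at most half a unit in the last place, 0.5 × 10⁻ᴺ° = 32190.1/2 × 10⁻ᴺ m.
Setting 16095 × 10⁻ᴺ ≤ 0.075 gives 10ᴺ ≥ 2.146e+05, i.e. N ≥ 5.33.
So 6 decimal places suffice (0.0161 m); 5 would allow up to 0.161 m.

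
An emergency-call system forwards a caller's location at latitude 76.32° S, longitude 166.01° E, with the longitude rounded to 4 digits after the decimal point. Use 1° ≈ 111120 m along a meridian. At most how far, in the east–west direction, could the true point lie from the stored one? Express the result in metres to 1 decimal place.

1.3 metres

Rounding to 4 decimal places leaves the longitude within ±5e-05° of the true value.
Parallels shrink by cos φ, so at 76.32° a degree of longitude is 111120 × 0.2365 ≈ 26279.8 m.
Maximum E–W displacement: 5e-05 × 26279.8 = 1.31399 m.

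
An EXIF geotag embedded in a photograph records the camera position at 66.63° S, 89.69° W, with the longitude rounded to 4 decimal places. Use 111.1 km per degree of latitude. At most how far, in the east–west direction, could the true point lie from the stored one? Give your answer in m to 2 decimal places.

2.20 m

Rounding to 4 decimal places leaves the longitude within ±5e-05° of the true value.
At latitude 66.63° a degree of longitude spans 111100 m × cos 66.63° = 111100 × 0.3967 ≈ 44069.7 m.
Maximum E–W displacement: 5e-05 × 44069.7 = 2.20349 m.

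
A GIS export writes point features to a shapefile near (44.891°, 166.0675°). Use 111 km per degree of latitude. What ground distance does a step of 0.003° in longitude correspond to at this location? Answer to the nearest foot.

At 44.891° a degree of longitude is 111000 × cos 44.891° ≈ 78638 m, so 0.003° corresponds to 235.914 m.
In feet: 235.914 m ÷ 0.3048 ≈ 774 ft.

774 feet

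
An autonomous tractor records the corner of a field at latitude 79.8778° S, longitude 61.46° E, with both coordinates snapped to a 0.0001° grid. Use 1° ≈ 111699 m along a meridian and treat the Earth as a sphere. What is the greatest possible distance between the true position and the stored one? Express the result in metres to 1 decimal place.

5.7 metres

With a 0.0001° grid the true value lies within half a step, ±0.0001°/2 = ±5e-05°, of the stored one.
North–south component: 5e-05° × 111699 = 5.58495 m.
E–W at 79.8778°: 5e-05° × 111699 × cos 79.8778° = 5e-05 × 111699 × 0.1757 ≈ 0.981545 m.
The two errors are perpendicular, so the maximum displacement is √(5.58495² + 0.981545²) ≈ 5.67055 m.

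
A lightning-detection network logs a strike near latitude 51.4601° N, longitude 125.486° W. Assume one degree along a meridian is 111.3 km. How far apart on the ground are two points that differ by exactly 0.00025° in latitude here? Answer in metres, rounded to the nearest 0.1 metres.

27.8 metres

0.00025° × 111300 m/° = 27.825 m.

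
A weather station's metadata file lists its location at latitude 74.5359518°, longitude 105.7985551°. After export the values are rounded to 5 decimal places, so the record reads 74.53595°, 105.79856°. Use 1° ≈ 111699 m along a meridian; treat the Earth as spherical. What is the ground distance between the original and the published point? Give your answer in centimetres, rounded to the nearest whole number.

The latitude changed by +0.0000018° and the longitude by -0.0000049°.
North–south shift: 0.0000018 × 111699 = 0.201058 m.
E–W at 74.5359°: -0.0000049° × 111699 × cos 74.5359° = -0.0000049 × 111699 × 0.2666 ≈ -0.145935 m.
Hypotenuse of the two orthogonal shifts: √(0.201058² + 0.145935²) = 0.248438 m.
That is 0.248438 m = 24.844 cm.

25 centimetres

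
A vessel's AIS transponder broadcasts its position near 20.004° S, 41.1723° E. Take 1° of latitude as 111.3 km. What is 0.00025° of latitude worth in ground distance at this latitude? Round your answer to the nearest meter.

28 meters

0.00025° × 111300 m/° = 27.825 m.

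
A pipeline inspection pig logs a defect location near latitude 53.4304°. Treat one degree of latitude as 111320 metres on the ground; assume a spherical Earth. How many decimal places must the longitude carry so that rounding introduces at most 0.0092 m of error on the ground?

7 decimal places

At 53.4304° one degree of longitude covers 111320 × cos 53.4304° ≈ 111320 × 0.5958 ≈ 66324.3 m.
N decimal places → at most half a unit in the last place, 0.5 × 10⁻ᴺ° = 66324.3/2 × 10⁻ᴺ m.
Setting 33162.2 × 10⁻ᴺ ≤ 0.0092 gives 10ᴺ ≥ 3.605e+06, i.e. N ≥ 6.56.
So 7 decimal places suffice (0.00332 m); 6 would allow up to 0.0332 m.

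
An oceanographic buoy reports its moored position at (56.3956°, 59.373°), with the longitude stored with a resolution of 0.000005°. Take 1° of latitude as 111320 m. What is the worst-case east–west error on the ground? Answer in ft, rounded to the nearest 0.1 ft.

0.5 ft

With a 0.000005° grid the true value lies within half a step, ±0.000005°/2 = ±2.5e-06°, of the stored one.
One degree of longitude at 56.3956° is 111320 × cos 56.3956° ≈ 111320 × 0.5535 = 61610.7 m.
So at most 2.5e-06° × 61610.7 ≈ 0.154027 m east–west.
In feet: 0.154027 m ÷ 0.3048 ≈ 0.50534 ft.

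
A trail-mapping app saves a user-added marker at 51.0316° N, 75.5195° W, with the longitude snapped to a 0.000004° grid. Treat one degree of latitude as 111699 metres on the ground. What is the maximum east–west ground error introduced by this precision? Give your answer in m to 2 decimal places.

0.14 m

With a 0.000004° grid the true value lies within half a step, ±0.000004°/2 = ±2e-06°, of the stored one.
One degree of longitude at 51.0316° is 111699 × cos 51.0316° ≈ 111699 × 0.6289 = 70246.6 m.
So at most 2e-06° × 70246.6 ≈ 0.140493 m east–west.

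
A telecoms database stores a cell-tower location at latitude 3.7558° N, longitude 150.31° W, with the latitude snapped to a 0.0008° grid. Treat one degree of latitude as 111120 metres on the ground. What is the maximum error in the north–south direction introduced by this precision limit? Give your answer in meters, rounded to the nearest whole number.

With a 0.0008° grid the true value lies within half a step, ±0.0008°/2 = ±0.0004°, of the stored one.
North–south distance: 0.0004° × 111120 m/° = 44.448 m.

44 meters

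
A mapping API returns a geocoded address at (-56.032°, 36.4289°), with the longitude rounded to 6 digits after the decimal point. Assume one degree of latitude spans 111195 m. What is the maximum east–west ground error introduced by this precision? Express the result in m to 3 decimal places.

Rounding to 6 decimal places leaves the longitude within ±5e-07° of the true value.
One degree of longitude at 56.032° is 111195 × cos 56.032° ≈ 111195 × 0.5587 = 62128 m.
Maximum E–W displacement: 5e-07 × 62128 = 0.031064 m.

0.031 m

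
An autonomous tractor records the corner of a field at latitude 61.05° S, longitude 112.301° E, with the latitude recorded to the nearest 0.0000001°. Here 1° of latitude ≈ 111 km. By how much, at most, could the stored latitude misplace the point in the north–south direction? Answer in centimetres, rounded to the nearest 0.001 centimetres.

Rounding to 7 decimal places leaves the latitude within ±5e-08° of the true value.
So the N–S error is at most 5e-08 × 111000 = 0.00555 m.
That is 0.00555 m = 0.555 cm.

0.555 centimetres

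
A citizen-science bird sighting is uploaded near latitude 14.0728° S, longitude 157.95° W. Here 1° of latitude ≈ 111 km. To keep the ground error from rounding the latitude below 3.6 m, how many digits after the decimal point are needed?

5 decimal places

One degree of latitude covers 111000 m.
N decimal places → at most half a unit in the last place, 0.5 × 10⁻ᴺ° = 111000/2 × 10⁻ᴺ m.
Need 0.5 × 111000 × 10⁻ᴺ ≤ 3.6 → 10⁻ᴺ ≤ 6.486e-05, so N ≥ 4.19.
At 4 places the error can reach 5.55 m, but 5 places keeps it to 0.555 m.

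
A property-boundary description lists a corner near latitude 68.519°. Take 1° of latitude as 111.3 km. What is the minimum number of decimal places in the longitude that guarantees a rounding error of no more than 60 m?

At 68.519° one degree of longitude covers 111300 × cos 68.519° ≈ 111300 × 0.3662 ≈ 40757.2 m.
With N decimal places the half-ulp bound is 0.5·10⁻ᴺ°, or 0.5·10⁻ᴺ × 40757.2 m on the ground.
Setting 20378.6 × 10⁻ᴺ ≤ 60 gives 10ᴺ ≥ 339.6, i.e. N ≥ 2.53.
N = 2 would give 204 m (too coarse); N = 3 gives 20.4 m ≤ 60 m.

3 decimal places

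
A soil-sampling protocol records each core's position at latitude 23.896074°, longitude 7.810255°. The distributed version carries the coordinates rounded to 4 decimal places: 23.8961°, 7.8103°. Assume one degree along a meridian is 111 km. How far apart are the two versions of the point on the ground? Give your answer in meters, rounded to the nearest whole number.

5 meters

Δlat = 23.896074 − 23.8961 = -0.000026°; Δlon = 7.810255 − 7.8103 = -0.000045°.
N–S: -0.000026° × 111000 m/° = -2.886 m.
E–W at 23.8961°: -0.000045° × 111000 × cos 23.8961° = -0.000045 × 111000 × 0.9143 ≈ -4.56684 m.
Distance: √(2.886² + 4.56684²) ≈ 5.40231 m.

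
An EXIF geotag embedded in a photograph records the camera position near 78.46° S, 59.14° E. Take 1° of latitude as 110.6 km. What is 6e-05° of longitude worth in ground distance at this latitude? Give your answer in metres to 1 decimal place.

One degree of longitude here spans 110600 × cos 78.46° = 110600 × 0.2001 ≈ 22125.8 m; 6e-05° of that is 1.32755 m.

1.3 metres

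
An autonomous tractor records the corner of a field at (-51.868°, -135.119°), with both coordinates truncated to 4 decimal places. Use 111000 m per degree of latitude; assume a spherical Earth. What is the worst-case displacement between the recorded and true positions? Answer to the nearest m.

13 m

Truncating at 4 decimal places can drop up to a full unit in the last place, so each coordinate may be off by as much as 0.0001°.
North–south component: 0.0001° × 111000 = 11.1 m.
East–west component at 51.868°: 0.0001° × 111000 × cos 51.868° ≈ 0.0001 × 68539.8 ≈ 6.85398 m.
The two errors are perpendicular, so the maximum displacement is √(11.1² + 6.85398²) ≈ 13.0456 m.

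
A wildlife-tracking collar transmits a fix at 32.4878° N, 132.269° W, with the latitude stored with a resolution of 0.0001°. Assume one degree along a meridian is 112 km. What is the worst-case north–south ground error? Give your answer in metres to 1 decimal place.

With a 0.0001° grid the true value lies within half a step, ±0.0001°/2 = ±5e-05°, of the stored one.
So the N–S error is at most 5e-05 × 112000 = 5.6 m.

5.6 metres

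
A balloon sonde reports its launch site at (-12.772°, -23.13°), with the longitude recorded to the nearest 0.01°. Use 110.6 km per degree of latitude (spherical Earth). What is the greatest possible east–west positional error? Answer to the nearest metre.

539 metres

Rounding to 2 decimal places leaves the longitude within ±0.005° of the true value.
At latitude 12.772° a degree of longitude spans 110600 m × cos 12.772° = 110600 × 0.9753 ≈ 107863 m.
So at most 0.005° × 107863 ≈ 539.317 m east–west.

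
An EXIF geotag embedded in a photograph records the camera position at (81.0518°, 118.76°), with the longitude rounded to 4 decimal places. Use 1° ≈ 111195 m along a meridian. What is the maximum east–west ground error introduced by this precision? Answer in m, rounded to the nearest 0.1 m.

Rounding to 4 decimal places leaves the longitude within ±5e-05° of the true value.
One degree of longitude at 81.0518° is 111195 × cos 81.0518° ≈ 111195 × 0.1555 = 17295.4 m.
Maximum E–W displacement: 5e-05 × 17295.4 = 0.864772 m.

0.9 m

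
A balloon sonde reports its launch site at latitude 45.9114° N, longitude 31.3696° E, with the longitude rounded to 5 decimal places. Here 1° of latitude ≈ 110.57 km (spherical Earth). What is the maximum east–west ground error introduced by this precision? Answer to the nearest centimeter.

38 centimeters

Rounding to 5 decimal places leaves the longitude within ±5e-06° of the true value.
Parallels shrink by cos φ, so at 45.9114° a degree of longitude is 110570 × 0.6958 ≈ 76931.3 m.
East–west error: 5e-06° × 76931.3 m/° ≈ 0.384656 m.
That is 0.384656 m = 38.466 cm.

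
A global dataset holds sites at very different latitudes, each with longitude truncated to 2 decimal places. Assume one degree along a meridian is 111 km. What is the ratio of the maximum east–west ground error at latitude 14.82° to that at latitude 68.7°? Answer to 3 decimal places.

2.661

Truncating at 2 decimal places can drop up to a full unit in the last place, so the longitude may be off by as much as 0.01°.
Error at 14.82° = 0.01° × 111000 × cos 14.82° ≈ 1110 × 0.9667 = 1073.1 m.
Error at 68.7° = 0.01° × 111000 × cos 68.7° ≈ 1110 × 0.3633 = 403.21 m.
The ratio reduces to cos 14.82° / cos 68.7° = 0.9667/0.3633 ≈ 2.6613.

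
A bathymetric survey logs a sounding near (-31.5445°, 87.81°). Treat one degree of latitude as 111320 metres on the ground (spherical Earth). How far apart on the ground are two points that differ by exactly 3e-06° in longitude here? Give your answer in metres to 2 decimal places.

3e-06° of longitude at 31.5445° is 3e-06 × 111320 × cos 31.5445° ≈ 3e-06 × 94870.7 = 0.284612 m.

0.28 metres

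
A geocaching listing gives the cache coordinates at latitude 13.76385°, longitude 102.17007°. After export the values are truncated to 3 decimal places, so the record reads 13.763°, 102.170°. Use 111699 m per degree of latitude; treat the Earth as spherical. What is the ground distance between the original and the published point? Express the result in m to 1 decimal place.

Δlat = 13.76385 − 13.763 = +0.00085°; Δlon = 102.17007 − 102.170 = +0.00007°.
North–south shift: 0.00085 × 111699 = 94.9441 m.
E–W at 13.763°: 0.00007° × 111699 × cos 13.763° = 0.00007 × 111699 × 0.9713 ≈ 7.59443 m.
Distance: √(94.9441² + 7.59443²) ≈ 95.2474 m.

95.2 m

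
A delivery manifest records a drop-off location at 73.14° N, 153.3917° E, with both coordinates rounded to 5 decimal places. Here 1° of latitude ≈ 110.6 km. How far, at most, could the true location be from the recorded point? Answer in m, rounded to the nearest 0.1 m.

Rounding to 5 decimal places leaves each coordinate within ±5e-06° of the true value.
Latitude error → 5e-06 × 110600 = 0.553 m along the meridian.
East–west component at 73.14°: 5e-06° × 110600 × cos 73.14° ≈ 5e-06 × 32077.8 ≈ 0.160389 m.
Combining orthogonally: (0.553² + 0.160389²)^½ ≈ 0.57579 m.

0.6 m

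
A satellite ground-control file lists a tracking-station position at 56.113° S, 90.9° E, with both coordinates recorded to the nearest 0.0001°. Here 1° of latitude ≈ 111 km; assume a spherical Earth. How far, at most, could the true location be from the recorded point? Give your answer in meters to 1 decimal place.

6.4 meters

Rounding to 4 decimal places leaves each coordinate within ±5e-05° of the true value.
Latitude error → 5e-05 × 111000 = 5.55 m along the meridian.
East–west component at 56.113°: 5e-05° × 111000 × cos 56.113° ≈ 5e-05 × 61888.8 ≈ 3.09444 m.
The two errors are perpendicular, so the maximum displacement is √(5.55² + 3.09444²) ≈ 6.35437 m.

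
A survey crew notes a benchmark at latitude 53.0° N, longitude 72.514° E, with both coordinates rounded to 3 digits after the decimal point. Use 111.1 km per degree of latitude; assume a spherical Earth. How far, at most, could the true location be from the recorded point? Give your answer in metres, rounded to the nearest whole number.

Rounding to 3 decimal places leaves each coordinate within ±0.0005° of the true value.
Latitude error → 0.0005 × 111100 = 55.55 m along the meridian.
East–west component at 53°: 0.0005° × 111100 × cos 53° ≈ 0.0005 × 66861.6 ≈ 33.4308 m.
Worst case both components are at the extreme and orthogonal: √(55.55² + 33.4308²) ≈ 64.8338 m.

65 metres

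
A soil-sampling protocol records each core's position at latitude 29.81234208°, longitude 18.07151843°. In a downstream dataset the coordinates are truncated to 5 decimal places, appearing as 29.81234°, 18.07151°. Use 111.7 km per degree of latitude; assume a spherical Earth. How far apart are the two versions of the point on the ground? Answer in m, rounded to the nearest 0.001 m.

The latitude changed by +0.00000208° and the longitude by +0.00000843°.
N–S: 0.00000208° × 111700 m/° = 0.232336 m.
E–W at 29.8123°: 0.00000843° × 111700 × cos 29.8123° = 0.00000843 × 111700 × 0.8677 ≈ 0.817014 m.
Hypotenuse of the two orthogonal shifts: √(0.232336² + 0.817014²) = 0.849407 m.

0.849 m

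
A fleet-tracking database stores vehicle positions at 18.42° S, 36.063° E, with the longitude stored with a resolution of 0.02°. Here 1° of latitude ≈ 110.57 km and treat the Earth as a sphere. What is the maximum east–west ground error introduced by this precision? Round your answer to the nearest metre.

With a 0.02° grid the true value lies within half a step, ±0.02°/2 = ±0.01°, of the stored one.
At latitude 18.42° a degree of longitude spans 110570 m × cos 18.42° = 110570 × 0.9488 ≈ 104905 m.
So at most 0.01° × 104905 ≈ 1049.05 m east–west.

1049 metres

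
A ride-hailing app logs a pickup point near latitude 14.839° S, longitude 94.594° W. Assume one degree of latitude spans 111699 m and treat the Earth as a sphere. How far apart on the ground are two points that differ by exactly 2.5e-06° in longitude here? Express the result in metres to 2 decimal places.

0.27 metres

2.5e-06° of longitude at 14.839° is 2.5e-06 × 111699 × cos 14.839° ≈ 2.5e-06 × 107974 = 0.269934 m.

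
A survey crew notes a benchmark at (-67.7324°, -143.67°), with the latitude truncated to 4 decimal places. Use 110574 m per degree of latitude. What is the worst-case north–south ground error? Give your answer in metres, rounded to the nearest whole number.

Truncating at 4 decimal places can drop up to a full unit in the last place, so the latitude may be off by as much as 0.0001°.
So the N–S error is at most 0.0001 × 110574 = 11.0574 m.

11 metres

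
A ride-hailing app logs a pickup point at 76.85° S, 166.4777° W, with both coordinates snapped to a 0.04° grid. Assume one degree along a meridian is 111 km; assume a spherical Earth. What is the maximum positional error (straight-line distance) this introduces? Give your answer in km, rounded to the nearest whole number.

With a 0.04° grid the true value lies within half a step, ±0.04°/2 = ±0.02°, of the stored one.
Latitude error → 0.02 × 111000 = 2220 m along the meridian.
East–west component at 76.85°: 0.02° × 111000 × cos 76.85° ≈ 0.02 × 25252.6 ≈ 505.053 m.
Combining orthogonally: (2220² + 505.053²)^½ ≈ 2276.73 m.
That is 2276.73 m = 2.2767 km.

2 km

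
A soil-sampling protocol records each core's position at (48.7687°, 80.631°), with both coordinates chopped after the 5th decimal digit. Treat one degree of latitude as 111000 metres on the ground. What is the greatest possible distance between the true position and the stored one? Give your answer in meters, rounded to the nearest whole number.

Truncating at 5 decimal places can drop up to a full unit in the last place, so each coordinate may be off by as much as 1e-05°.
North–south component: 1e-05° × 111000 = 1.11 m.
Longitude error → 1e-05 × 111000 × cos 48.7687° = 1e-05 × 111000 × 0.6591 ≈ 0.731601 m.
Combining orthogonally: (1.11² + 0.731601²)^½ ≈ 1.32941 m.

1 meters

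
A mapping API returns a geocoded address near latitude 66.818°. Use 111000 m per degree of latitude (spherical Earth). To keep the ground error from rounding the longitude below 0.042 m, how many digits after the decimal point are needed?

At 66.818° one degree of longitude covers 111000 × cos 66.818° ≈ 111000 × 0.3937 ≈ 43695.5 m.
N decimal places → at most half a unit in the last place, 0.5 × 10⁻ᴺ° = 43695.5/2 × 10⁻ᴺ m.
Need 0.5 × 43695.5 × 10⁻ᴺ ≤ 0.042 → 10⁻ᴺ ≤ 1.922e-06, so N ≥ 5.72.
At 5 places the error can reach 0.218 m, but 6 places keeps it to 0.0218 m.

6 decimal places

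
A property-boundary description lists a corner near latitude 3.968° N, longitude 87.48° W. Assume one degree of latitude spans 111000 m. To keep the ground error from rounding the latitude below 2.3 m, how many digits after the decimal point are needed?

5 decimal places

One degree of latitude covers 111000 m.
N decimal places → at most half a unit in the last place, 0.5 × 10⁻ᴺ° = 111000/2 × 10⁻ᴺ m.
Need 0.5 × 111000 × 10⁻ᴺ ≤ 2.3 → 10⁻ᴺ ≤ 4.144e-05, so N ≥ 4.38.
So 5 decimal places suffice (0.555 m); 4 would allow up to 5.55 m.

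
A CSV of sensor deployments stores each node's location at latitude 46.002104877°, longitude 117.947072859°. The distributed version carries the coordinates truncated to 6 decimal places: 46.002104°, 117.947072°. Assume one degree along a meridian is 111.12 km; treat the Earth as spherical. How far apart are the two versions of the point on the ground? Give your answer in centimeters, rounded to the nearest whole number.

Δlat = 46.002104877 − 46.002104 = +0.000000877°; Δlon = 117.947072859 − 117.947072 = +0.000000859°.
North–south shift: 0.000000877 × 111120 = 0.0974522 m.
E–W at 46.0021°: 0.000000859° × 111120 × cos 46.0021° = 0.000000859 × 111120 × 0.6946 ≈ 0.0663041 m.
Combined displacement = (0.0974522² + 0.0663041²)^½ ≈ 0.117869 m.
That is 0.117869 m = 11.787 cm.

12 centimeters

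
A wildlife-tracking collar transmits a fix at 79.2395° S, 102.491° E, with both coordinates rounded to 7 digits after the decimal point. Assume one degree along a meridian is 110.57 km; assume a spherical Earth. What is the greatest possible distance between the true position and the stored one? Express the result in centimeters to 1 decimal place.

Rounding to 7 decimal places leaves each coordinate within ±5e-08° of the true value.
North–south component: 5e-08° × 110570 = 0.0055285 m.
E–W at 79.2395°: 5e-08° × 110570 × cos 79.2395° = 5e-08 × 110570 × 0.1867 ≈ 0.00103219 m.
Combining orthogonally: (0.0055285² + 0.00103219²)^½ ≈ 0.00562403 m.
That is 0.00562403 m = 0.5624 cm.

0.6 centimeters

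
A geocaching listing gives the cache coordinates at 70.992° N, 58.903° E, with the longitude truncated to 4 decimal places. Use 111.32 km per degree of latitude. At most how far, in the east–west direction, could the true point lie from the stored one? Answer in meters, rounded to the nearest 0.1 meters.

Truncating at 4 decimal places can drop up to a full unit in the last place, so the longitude may be off by as much as 0.0001°.
Parallels shrink by cos φ, so at 70.992° a degree of longitude is 111320 × 0.3257 ≈ 36256.9 m.
East–west error: 0.0001° × 36256.9 m/° ≈ 3.62569 m.

3.6 meters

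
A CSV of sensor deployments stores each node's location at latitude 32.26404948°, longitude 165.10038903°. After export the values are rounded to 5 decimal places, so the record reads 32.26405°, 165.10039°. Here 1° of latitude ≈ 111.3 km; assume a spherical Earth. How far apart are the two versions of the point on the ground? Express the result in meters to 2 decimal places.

0.11 meters

Δlat = 32.26404948 − 32.26405 = -0.00000052°; Δlon = 165.10038903 − 165.10039 = -0.00000097°.
North–south shift: -0.00000052 × 111300 = -0.057876 m.
E–W at 32.264°: -0.00000097° × 111300 × cos 32.264° = -0.00000097 × 111300 × 0.8456 ≈ -0.0912915 m.
Hypotenuse of the two orthogonal shifts: √(0.057876² + 0.0912915²) = 0.108091 m.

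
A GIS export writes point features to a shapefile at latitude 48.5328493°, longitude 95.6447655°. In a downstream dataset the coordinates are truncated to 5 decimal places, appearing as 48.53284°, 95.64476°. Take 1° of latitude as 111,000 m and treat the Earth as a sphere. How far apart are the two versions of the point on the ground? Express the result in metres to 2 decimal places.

Δlat = 48.5328493 − 48.53284 = +0.0000093°; Δlon = 95.6447655 − 95.64476 = +0.0000055°.
North–south shift: 0.0000093 × 111000 = 1.0323 m.
East–west at this latitude: 0.0000055° × 111000 × cos 48.5328° ≈ 0.0000055 × 73503.2 = 0.404267 m.
Distance: √(1.0323² + 0.404267²) ≈ 1.10864 m.

1.11 metres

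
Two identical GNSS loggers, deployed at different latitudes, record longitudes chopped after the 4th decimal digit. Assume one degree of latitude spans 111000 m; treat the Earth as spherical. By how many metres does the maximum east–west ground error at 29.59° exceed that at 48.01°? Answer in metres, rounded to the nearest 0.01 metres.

2.23 metres

Truncating at 4 decimal places can drop up to a full unit in the last place, so the longitude may be off by as much as 0.0001°.
Error at 29.59° = 0.0001° × 111000 × cos 29.59° ≈ 11.1 × 0.8696 = 9.6524 m.
At 48.01°: 0.0001° × 111000 × cos 48.01° = 0.0001 × 111000 × 0.6690 ≈ 7.4259 m.
So the lower-latitude error exceeds the higher by 9.6524 − 7.4259 = 2.2264 m.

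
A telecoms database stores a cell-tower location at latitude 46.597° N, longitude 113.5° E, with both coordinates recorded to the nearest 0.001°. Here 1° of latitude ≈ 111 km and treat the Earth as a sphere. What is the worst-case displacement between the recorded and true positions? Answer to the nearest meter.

Rounding to 3 decimal places leaves each coordinate within ±0.0005° of the true value.
N–S: 0.0005° × 111000 m/° = 55.5 m.
Longitude error → 0.0005 × 111000 × cos 46.597° = 0.0005 × 111000 × 0.6871 ≈ 38.1355 m.
Worst case both components are at the extreme and orthogonal: √(55.5² + 38.1355²) ≈ 67.3392 m.

67 meters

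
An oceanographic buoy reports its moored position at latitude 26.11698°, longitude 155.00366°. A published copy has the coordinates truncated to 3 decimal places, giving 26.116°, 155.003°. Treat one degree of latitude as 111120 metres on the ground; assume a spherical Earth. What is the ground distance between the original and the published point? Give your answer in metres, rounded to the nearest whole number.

127 metres

The latitude changed by +0.00098° and the longitude by +0.00066°.
N–S: 0.00098° × 111120 m/° = 108.898 m.
East–west at this latitude: 0.00066° × 111120 × cos 26.116° ≈ 0.00066 × 99775.2 = 65.8516 m.
Hypotenuse of the two orthogonal shifts: √(108.898² + 65.8516²) = 127.26 m.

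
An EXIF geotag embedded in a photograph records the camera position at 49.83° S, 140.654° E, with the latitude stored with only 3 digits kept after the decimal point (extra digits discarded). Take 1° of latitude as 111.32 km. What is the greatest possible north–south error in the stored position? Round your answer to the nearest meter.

Truncating at 3 decimal places can drop up to a full unit in the last place, so the latitude may be off by as much as 0.001°.
So the N–S error is at most 0.001 × 111320 = 111.32 m.

111 meters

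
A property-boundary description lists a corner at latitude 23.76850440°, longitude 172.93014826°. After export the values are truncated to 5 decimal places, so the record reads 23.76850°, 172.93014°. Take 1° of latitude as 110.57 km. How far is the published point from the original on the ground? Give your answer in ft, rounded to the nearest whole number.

The latitude changed by +0.00000440° and the longitude by +0.00000826°.
N–S: 0.00000440° × 110570 m/° = 0.486508 m.
E–W at 23.7685°: 0.00000826° × 110570 × cos 23.7685° = 0.00000826 × 110570 × 0.9152 ≈ 0.835843 m.
Distance: √(0.486508² + 0.835843²) ≈ 0.967121 m.
In feet: 0.967121 m ÷ 0.3048 ≈ 3.173 ft.

3 ft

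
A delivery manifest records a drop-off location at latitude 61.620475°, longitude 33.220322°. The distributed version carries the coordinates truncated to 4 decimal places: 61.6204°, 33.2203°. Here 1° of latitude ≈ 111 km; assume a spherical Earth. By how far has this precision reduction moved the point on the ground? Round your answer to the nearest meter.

8 meters

Δlat = 61.620475 − 61.6204 = +0.000075°; Δlon = 33.220322 − 33.2203 = +0.000022°.
N–S: 0.000075° × 111000 m/° = 8.325 m.
E–W at 61.6204°: 0.000022° × 111000 × cos 61.6204° = 0.000022 × 111000 × 0.4753 ≈ 1.16071 m.
Combined displacement = (8.325² + 1.16071²)^½ ≈ 8.40553 m.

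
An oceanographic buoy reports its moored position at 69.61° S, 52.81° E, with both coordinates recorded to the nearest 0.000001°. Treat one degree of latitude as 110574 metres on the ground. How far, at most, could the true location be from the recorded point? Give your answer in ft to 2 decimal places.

0.19 ft

Rounding to 6 decimal places leaves each coordinate within ±5e-07° of the true value.
N–S: 5e-07° × 110574 m/° = 0.055287 m.
Longitude error → 5e-07 × 110574 × cos 69.61° = 5e-07 × 110574 × 0.3484 ≈ 0.0192625 m.
The two errors are perpendicular, so the maximum displacement is √(0.055287² + 0.0192625²) ≈ 0.0585465 m.
In feet: 0.0585465 m ÷ 0.3048 ≈ 0.19208 ft.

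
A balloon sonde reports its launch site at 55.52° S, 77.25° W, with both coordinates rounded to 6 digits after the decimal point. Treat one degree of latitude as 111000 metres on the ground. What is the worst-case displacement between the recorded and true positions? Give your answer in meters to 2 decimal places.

Rounding to 6 decimal places leaves each coordinate within ±5e-07° of the true value.
North–south component: 5e-07° × 111000 = 0.0555 m.
E–W at 55.52°: 5e-07° × 111000 × cos 55.52° = 5e-07 × 111000 × 0.5661 ≈ 0.0314196 m.
Combining orthogonally: (0.0555² + 0.0314196²)^½ ≈ 0.0637765 m.

0.06 meters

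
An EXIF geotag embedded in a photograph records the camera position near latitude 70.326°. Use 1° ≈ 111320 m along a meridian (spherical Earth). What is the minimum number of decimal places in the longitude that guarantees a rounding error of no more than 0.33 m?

At 70.326° one degree of longitude covers 111320 × cos 70.326° ≈ 111320 × 0.3367 ≈ 37477.9 m.
With N decimal places the half-ulp bound is 0.5·10⁻ᴺ°, or 0.5·10⁻ᴺ × 37477.9 m on the ground.
Need 0.5 × 37477.9 × 10⁻ᴺ ≤ 0.33 → 10⁻ᴺ ≤ 1.761e-05, so N ≥ 4.75.
So 5 decimal places suffice (0.187 m); 4 would allow up to 1.87 m.

5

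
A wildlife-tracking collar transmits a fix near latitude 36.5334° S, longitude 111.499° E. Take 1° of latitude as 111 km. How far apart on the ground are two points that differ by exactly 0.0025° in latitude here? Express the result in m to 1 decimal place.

Along a meridian 0.0025° is 0.0025 × 111000 = 277.5 m.

277.5 m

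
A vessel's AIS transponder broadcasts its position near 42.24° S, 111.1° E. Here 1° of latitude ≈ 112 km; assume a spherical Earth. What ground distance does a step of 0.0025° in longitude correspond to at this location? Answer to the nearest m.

207 m

At 42.24° a degree of longitude is 112000 × cos 42.24° ≈ 82917.6 m, so 0.0025° corresponds to 207.294 m.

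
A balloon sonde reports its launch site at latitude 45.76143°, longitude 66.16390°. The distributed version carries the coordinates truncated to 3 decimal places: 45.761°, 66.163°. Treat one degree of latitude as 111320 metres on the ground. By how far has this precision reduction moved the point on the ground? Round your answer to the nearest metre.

Δlat = 45.76143 − 45.761 = +0.00043°; Δlon = 66.16390 − 66.163 = +0.00090°.
N–S: 0.00043° × 111320 m/° = 47.8676 m.
East–west at this latitude: 0.00090° × 111320 × cos 45.761° ≈ 0.00090 × 77662.7 = 69.8965 m.
Combined displacement = (47.8676² + 69.8965²)^½ ≈ 84.7161 m.

85 metres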